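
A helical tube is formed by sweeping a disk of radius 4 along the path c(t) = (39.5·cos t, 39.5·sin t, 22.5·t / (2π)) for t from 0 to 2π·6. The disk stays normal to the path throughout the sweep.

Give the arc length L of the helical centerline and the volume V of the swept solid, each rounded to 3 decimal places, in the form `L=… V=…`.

2πR = 2π·39.5 = 248.185820
per-turn = √(248.185820² + 22.5²) = √(61596.2011 + 506.25) = √62102.4511 = 249.203634
L = 6 × 249.203634 = 1495.221802
V = π·4² × L = 50.265482 × 1495.221802 = 75158.045279

L=1495.222 V=75158.045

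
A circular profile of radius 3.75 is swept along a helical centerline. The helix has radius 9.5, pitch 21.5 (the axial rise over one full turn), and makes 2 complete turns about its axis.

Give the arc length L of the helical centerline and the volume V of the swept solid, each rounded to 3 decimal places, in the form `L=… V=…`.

2πR = 2π·9.5 = 59.690260
per-turn = √(59.690260² + 21.5²) = √(3562.9272 + 462.25) = √4025.1772 = 63.444284
L = 2 × 63.444284 = 126.888568
V = π·3.75² × L = 44.178647 × 126.888568 = 5605.765226

L=126.889 V=5605.765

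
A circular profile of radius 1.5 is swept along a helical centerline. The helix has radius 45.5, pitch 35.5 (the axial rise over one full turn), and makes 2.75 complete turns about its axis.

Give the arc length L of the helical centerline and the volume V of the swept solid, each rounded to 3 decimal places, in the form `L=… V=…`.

2πR = 2π·45.5 = 285.884931
per-turn = √(285.884931² + 35.5²) = √(81730.1940 + 1260.25) = √82990.4440 = 288.080621
L = 2.75 × 288.080621 = 792.221707
V = π·1.5² × L = 7.068583 × 792.221707 = 5599.885263

L=792.222 V=5599.885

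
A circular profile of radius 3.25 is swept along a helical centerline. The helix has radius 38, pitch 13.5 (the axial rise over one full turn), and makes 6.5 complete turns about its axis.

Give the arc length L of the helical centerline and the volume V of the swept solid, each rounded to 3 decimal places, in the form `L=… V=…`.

L=1554.426 V=51580.616

2πR = 2π·38 = 238.761042
per-turn = √(238.761042² + 13.5²) = √(57006.8350 + 182.25) = √57189.0850 = 239.142395
L = 6.5 × 239.142395 = 1554.425567
V = π·3.25² × L = 33.183072 × 1554.425567 = 51580.616123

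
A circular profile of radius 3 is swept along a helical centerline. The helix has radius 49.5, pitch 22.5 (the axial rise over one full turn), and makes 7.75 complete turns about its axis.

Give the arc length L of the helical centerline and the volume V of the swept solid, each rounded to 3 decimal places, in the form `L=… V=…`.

2πR = 2π·49.5 = 311.017673
per-turn = √(311.017673² + 22.5²) = √(96731.9927 + 506.25) = √97238.2427 = 311.830471
L = 7.75 × 311.830471 = 2416.686151
V = π·3² × L = 28.274334 × 2416.686151 = 68330.191133

L=2416.686 V=68330.191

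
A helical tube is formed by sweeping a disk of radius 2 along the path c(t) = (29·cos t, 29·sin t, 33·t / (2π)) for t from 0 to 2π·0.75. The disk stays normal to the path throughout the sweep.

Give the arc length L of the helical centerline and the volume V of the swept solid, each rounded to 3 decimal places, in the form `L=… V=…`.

L=138.882 V=1745.248

2πR = 2π·29 = 182.212374
per-turn = √(182.212374² + 33²) = √(33201.3492 + 1089) = √34290.3492 = 185.176535
L = 0.75 × 185.176535 = 138.882401
V = π·2² × L = 12.566371 × 138.882401 = 1745.247728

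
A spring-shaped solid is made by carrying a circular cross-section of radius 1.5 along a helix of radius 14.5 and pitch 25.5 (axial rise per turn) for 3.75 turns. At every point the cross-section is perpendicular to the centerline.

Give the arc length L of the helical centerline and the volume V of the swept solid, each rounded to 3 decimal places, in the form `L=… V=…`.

L=354.778 V=2507.780

2πR = 2π·14.5 = 91.106187
per-turn = √(91.106187² + 25.5²) = √(8300.3373 + 650.25) = √8950.5873 = 94.607544
L = 3.75 × 94.607544 = 354.778288
V = π·1.5² × L = 7.068583 × 354.778288 = 2507.779945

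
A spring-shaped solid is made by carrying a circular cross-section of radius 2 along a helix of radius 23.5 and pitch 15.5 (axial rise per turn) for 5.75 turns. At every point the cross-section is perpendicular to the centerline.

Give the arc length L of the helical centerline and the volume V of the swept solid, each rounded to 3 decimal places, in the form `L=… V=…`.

2πR = 2π·23.5 = 147.654855
per-turn = √(147.654855² + 15.5²) = √(21801.9561 + 240.25) = √22042.2061 = 148.466178
L = 5.75 × 148.466178 = 853.680526
V = π·2² × L = 12.566371 × 853.680526 = 10727.665872

L=853.681 V=10727.666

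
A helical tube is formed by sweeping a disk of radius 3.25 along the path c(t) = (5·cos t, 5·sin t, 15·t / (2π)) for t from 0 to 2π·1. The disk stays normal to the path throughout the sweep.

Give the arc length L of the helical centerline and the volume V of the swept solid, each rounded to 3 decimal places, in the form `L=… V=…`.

2πR = 2π·5 = 31.415927
per-turn = √(31.415927² + 15²) = √(986.9604 + 225) = √1211.9604 = 34.813222
L = 1 × 34.813222 = 34.813222
V = π·3.25² × L = 33.183072 × 34.813222 = 1155.209673

L=34.813 V=1155.210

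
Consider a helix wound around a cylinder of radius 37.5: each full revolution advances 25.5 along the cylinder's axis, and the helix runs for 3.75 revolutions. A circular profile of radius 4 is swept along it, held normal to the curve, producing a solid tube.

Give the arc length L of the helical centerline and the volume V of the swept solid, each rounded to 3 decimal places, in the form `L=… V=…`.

2πR = 2π·37.5 = 235.619449
per-turn = √(235.619449² + 25.5²) = √(55516.5248 + 650.25) = √56166.7748 = 236.995305
L = 3.75 × 236.995305 = 888.732395
V = π·4² × L = 50.265482 × 888.732395 = 44672.562613

L=888.732 V=44672.563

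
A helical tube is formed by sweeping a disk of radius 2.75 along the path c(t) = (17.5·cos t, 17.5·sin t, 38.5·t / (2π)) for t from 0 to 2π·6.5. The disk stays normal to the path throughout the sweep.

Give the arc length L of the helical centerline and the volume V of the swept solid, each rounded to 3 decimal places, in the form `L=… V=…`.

L=757.257 V=17991.144

2πR = 2π·17.5 = 109.955743
per-turn = √(109.955743² + 38.5²) = √(12090.2654 + 1482.25) = √13572.5154 = 116.501139
L = 6.5 × 116.501139 = 757.257404
V = π·2.75² × L = 23.758294 × 757.257404 = 17991.144363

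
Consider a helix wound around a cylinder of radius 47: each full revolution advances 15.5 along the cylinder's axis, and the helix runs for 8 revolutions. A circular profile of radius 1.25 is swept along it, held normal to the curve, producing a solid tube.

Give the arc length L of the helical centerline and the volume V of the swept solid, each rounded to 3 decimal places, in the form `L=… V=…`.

2πR = 2π·47 = 295.309709
per-turn = √(295.309709² + 15.5²) = √(87207.8245 + 240.25) = √87448.0745 = 295.716206
L = 8 × 295.716206 = 2365.729648
V = π·1.25² × L = 4.908739 × 2365.729648 = 11612.748254

L=2365.730 V=11612.748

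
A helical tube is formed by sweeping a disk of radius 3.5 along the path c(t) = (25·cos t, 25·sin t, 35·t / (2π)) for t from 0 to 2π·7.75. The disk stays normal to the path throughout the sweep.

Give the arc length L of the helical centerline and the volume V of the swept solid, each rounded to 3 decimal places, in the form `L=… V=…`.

L=1247.221 V=47998.676

2πR = 2π·25 = 157.079633
per-turn = √(157.079633² + 35²) = √(24674.0110 + 1225) = √25899.0110 = 160.931697
L = 7.75 × 160.931697 = 1247.220649
V = π·3.5² × L = 38.484510 × 1247.220649 = 47998.675563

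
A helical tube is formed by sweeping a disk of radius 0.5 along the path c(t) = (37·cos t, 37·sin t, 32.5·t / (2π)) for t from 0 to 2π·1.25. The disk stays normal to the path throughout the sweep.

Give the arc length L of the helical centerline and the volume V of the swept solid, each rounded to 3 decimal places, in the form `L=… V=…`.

L=293.423 V=230.454

2πR = 2π·37 = 232.477856
per-turn = √(232.477856² + 32.5²) = √(54045.9537 + 1056.25) = √55102.2037 = 234.738586
L = 1.25 × 234.738586 = 293.423232
V = π·0.5² × L = 0.785398 × 293.423232 = 230.454068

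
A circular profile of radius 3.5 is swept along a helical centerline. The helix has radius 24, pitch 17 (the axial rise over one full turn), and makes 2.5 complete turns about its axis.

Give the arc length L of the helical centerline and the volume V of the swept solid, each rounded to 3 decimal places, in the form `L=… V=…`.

2πR = 2π·24 = 150.796447
per-turn = √(150.796447² + 17²) = √(22739.5685 + 289) = √23028.5685 = 151.751667
L = 2.5 × 151.751667 = 379.379168
V = π·3.5² × L = 38.484510 × 379.379168 = 14600.221400

L=379.379 V=14600.221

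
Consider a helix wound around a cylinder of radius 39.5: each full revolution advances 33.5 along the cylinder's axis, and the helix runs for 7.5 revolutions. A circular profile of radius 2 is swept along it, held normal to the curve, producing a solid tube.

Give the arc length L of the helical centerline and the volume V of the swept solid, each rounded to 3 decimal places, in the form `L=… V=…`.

L=1878.274 V=23603.086

2πR = 2π·39.5 = 248.185820
per-turn = √(248.185820² + 33.5²) = √(61596.2011 + 1122.25) = √62718.4511 = 250.436521
L = 7.5 × 250.436521 = 1878.273908
V = π·2² × L = 12.566371 × 1878.273908 = 23603.086040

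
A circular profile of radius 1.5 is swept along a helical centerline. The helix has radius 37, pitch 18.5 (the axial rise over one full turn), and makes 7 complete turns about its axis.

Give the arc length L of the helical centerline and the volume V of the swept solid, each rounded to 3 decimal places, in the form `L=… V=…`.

L=1632.490 V=11539.388

2πR = 2π·37 = 232.477856
per-turn = √(232.477856² + 18.5²) = √(54045.9537 + 342.25) = √54388.2037 = 233.212786
L = 7 × 233.212786 = 1632.489504
V = π·1.5² × L = 7.068583 × 1632.489504 = 11539.388325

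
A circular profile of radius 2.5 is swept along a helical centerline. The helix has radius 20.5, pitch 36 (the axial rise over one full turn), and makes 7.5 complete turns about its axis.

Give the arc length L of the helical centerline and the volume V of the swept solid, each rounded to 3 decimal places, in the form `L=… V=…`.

L=1003.062 V=19695.070

2πR = 2π·20.5 = 128.805299
per-turn = √(128.805299² + 36²) = √(16590.8050 + 1296) = √17886.8050 = 133.741560
L = 7.5 × 133.741560 = 1003.061704
V = π·2.5² × L = 19.634954 × 1003.061704 = 19695.070494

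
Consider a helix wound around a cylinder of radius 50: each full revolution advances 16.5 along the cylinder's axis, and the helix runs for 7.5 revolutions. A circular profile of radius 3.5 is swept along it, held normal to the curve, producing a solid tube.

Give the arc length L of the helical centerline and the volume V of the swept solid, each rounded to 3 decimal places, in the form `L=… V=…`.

L=2359.442 V=90801.969

2πR = 2π·50 = 314.159265
per-turn = √(314.159265² + 16.5²) = √(98696.0440 + 272.25) = √98968.2940 = 314.592266
L = 7.5 × 314.592266 = 2359.441997
V = π·3.5² × L = 38.484510 × 2359.441997 = 90801.969151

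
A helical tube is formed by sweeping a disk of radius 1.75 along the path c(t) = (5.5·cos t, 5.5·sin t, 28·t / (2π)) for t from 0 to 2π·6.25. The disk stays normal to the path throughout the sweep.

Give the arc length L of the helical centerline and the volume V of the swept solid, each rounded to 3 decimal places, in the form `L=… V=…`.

L=277.983 V=2674.506

2πR = 2π·5.5 = 34.557519
per-turn = √(34.557519² + 28²) = √(1194.2221 + 784) = √1978.2221 = 44.477209
L = 6.25 × 44.477209 = 277.982557
V = π·1.75² × L = 9.621128 × 277.982557 = 2674.505625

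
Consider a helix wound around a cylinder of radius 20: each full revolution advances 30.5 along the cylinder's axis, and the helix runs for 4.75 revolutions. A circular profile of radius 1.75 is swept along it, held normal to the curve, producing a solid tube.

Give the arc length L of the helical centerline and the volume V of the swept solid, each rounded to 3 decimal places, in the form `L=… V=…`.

2πR = 2π·20 = 125.663706
per-turn = √(125.663706² + 30.5²) = √(15791.3670 + 930.25) = √16721.6170 = 129.312092
L = 4.75 × 129.312092 = 614.232435
V = π·1.75² × L = 9.621128 × 614.232435 = 5909.608575

L=614.232 V=5909.609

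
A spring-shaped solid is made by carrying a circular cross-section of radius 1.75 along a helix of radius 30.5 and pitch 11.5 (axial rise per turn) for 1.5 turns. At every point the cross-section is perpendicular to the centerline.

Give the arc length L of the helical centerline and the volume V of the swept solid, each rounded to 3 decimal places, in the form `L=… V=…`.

L=287.973 V=2770.623

2πR = 2π·30.5 = 191.637152
per-turn = √(191.637152² + 11.5²) = √(36724.7980 + 132.25) = √36857.0480 = 191.981895
L = 1.5 × 191.981895 = 287.972842
V = π·1.75² × L = 9.621128 × 287.972842 = 2770.623434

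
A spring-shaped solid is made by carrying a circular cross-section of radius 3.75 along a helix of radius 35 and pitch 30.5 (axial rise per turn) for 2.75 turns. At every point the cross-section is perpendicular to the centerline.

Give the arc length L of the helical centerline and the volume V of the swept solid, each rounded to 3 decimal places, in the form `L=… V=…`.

2πR = 2π·35 = 219.911486
per-turn = √(219.911486² + 30.5²) = √(48361.0616 + 930.25) = √49291.3116 = 222.016467
L = 2.75 × 222.016467 = 610.545284
V = π·3.75² × L = 44.178647 × 610.545284 = 26973.064387

L=610.545 V=26973.064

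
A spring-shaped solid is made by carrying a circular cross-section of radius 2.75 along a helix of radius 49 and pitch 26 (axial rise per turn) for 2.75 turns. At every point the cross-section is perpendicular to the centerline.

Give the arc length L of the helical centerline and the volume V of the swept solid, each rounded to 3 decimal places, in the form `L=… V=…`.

L=849.673 V=20186.780

2πR = 2π·49 = 307.876080
per-turn = √(307.876080² + 26²) = √(94787.6807 + 676) = √95463.6807 = 308.971974
L = 2.75 × 308.971974 = 849.672928
V = π·2.75² × L = 23.758294 × 849.672928 = 20186.779610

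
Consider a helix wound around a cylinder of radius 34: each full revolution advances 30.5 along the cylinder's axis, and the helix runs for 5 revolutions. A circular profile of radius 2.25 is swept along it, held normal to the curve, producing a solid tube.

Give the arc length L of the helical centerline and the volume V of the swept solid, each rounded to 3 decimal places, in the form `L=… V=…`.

2πR = 2π·34 = 213.628300
per-turn = √(213.628300² + 30.5²) = √(45637.0508 + 930.25) = √46567.3008 = 215.794580
L = 5 × 215.794580 = 1078.972900
V = π·2.25² × L = 15.904313 × 1078.972900 = 17160.322513

L=1078.973 V=17160.323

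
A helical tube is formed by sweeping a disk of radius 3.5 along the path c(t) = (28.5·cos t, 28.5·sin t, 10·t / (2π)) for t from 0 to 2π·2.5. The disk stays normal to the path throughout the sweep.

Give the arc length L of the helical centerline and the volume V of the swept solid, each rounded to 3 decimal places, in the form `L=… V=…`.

L=448.374 V=17255.471

2πR = 2π·28.5 = 179.070781
per-turn = √(179.070781² + 10²) = √(32066.3447 + 100) = √32166.3447 = 179.349783
L = 2.5 × 179.349783 = 448.374458
V = π·3.5² × L = 38.484510 × 448.374458 = 17255.471306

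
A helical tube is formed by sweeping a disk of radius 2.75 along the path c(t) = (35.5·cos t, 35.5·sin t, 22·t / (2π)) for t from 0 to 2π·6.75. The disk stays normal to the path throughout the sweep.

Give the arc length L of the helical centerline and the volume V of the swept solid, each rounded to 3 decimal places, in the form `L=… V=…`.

2πR = 2π·35.5 = 223.053078
per-turn = √(223.053078² + 22²) = √(49752.6758 + 484) = √50236.6758 = 224.135396
L = 6.75 × 224.135396 = 1512.913924
V = π·2.75² × L = 23.758294 × 1512.913924 = 35944.254466

L=1512.914 V=35944.254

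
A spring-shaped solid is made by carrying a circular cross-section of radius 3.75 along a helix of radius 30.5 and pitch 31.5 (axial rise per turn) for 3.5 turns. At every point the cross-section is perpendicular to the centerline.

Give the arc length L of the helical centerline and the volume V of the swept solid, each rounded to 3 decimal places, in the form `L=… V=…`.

2πR = 2π·30.5 = 191.637152
per-turn = √(191.637152² + 31.5²) = √(36724.7980 + 992.25) = √37717.0480 = 194.208774
L = 3.5 × 194.208774 = 679.730710
V = π·3.75² × L = 44.178647 × 679.730710 = 30029.582869

L=679.731 V=30029.583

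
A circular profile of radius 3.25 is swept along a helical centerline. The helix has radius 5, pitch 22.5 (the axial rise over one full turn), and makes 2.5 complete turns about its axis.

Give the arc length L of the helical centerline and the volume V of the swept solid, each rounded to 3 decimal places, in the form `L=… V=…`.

L=96.605 V=3205.657

2πR = 2π·5 = 31.415927
per-turn = √(31.415927² + 22.5²) = √(986.9604 + 506.25) = √1493.2104 = 38.642081
L = 2.5 × 38.642081 = 96.605203
V = π·3.25² × L = 33.183072 × 96.605203 = 3205.657446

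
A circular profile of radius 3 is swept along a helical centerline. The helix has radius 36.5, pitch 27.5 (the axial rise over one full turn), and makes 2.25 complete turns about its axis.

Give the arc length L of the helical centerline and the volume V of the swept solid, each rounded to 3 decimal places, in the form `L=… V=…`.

L=519.703 V=14694.259

2πR = 2π·36.5 = 229.336264
per-turn = √(229.336264² + 27.5²) = √(52595.1219 + 756.25) = √53351.3719 = 230.979159
L = 2.25 × 230.979159 = 519.703108
V = π·3² × L = 28.274334 × 519.703108 = 14694.259183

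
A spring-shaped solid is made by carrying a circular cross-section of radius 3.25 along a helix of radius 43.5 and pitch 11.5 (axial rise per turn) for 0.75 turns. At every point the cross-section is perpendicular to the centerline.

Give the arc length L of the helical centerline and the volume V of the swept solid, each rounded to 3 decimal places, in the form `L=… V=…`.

L=205.170 V=6808.181

2πR = 2π·43.5 = 273.318561
per-turn = √(273.318561² + 11.5²) = √(74703.0357 + 132.25) = √74835.2857 = 273.560388
L = 0.75 × 273.560388 = 205.170291
V = π·3.25² × L = 33.183072 × 205.170291 = 6808.180614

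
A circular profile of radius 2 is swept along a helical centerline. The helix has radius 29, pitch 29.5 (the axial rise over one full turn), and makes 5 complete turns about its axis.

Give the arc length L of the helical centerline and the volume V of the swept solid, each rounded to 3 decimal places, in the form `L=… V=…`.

2πR = 2π·29 = 182.212374
per-turn = √(182.212374² + 29.5²) = √(33201.3492 + 870.25) = √34071.5992 = 184.584938
L = 5 × 184.584938 = 922.924688
V = π·2² × L = 12.566371 × 922.924688 = 11597.813681

L=922.925 V=11597.814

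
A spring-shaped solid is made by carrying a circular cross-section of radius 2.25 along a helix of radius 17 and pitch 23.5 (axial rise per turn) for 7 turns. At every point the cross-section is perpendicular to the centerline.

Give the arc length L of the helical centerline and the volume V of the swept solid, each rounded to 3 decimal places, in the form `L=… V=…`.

2πR = 2π·17 = 106.814150
per-turn = √(106.814150² + 23.5²) = √(11409.2627 + 552.25) = √11961.5127 = 109.368701
L = 7 × 109.368701 = 765.580905
V = π·2.25² × L = 15.904313 × 765.580905 = 12176.038189

L=765.581 V=12176.038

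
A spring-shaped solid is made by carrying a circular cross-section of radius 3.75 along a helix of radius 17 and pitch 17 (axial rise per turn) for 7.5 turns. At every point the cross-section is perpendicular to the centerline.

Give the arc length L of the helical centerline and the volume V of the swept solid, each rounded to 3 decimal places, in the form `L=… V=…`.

L=811.189 V=35837.224

2πR = 2π·17 = 106.814150
per-turn = √(106.814150² + 17²) = √(11409.2627 + 289) = √11698.2627 = 108.158507
L = 7.5 × 108.158507 = 811.188804
V = π·3.75² × L = 44.178647 × 811.188804 = 35837.223584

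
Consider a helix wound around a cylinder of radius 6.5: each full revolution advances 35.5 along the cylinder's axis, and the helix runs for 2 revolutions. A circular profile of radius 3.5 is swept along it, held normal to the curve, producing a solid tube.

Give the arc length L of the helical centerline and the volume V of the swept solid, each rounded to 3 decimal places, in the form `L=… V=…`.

L=108.226 V=4165.022

2πR = 2π·6.5 = 40.840704
per-turn = √(40.840704² + 35.5²) = √(1667.9631 + 1260.25) = √2928.2131 = 54.112967
L = 2 × 54.112967 = 108.225933
V = π·3.5² × L = 38.484510 × 108.225933 = 4165.022002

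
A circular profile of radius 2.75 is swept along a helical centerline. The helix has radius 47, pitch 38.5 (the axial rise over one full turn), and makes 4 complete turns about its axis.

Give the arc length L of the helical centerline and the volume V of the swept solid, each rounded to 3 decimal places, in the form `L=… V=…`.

2πR = 2π·47 = 295.309709
per-turn = √(295.309709² + 38.5²) = √(87207.8245 + 1482.25) = √88690.0745 = 297.808788
L = 4 × 297.808788 = 1191.235154
V = π·2.75² × L = 23.758294 × 1191.235154 = 28301.715536

L=1191.235 V=28301.716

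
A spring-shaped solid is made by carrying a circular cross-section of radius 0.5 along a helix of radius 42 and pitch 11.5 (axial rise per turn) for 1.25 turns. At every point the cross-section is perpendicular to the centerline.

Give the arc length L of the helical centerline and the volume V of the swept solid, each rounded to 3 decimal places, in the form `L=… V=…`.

2πR = 2π·42 = 263.893783
per-turn = √(263.893783² + 11.5²) = √(69639.9287 + 132.25) = √69772.1787 = 264.144238
L = 1.25 × 264.144238 = 330.180298
V = π·0.5² × L = 0.785398 × 330.180298 = 259.323000

L=330.180 V=259.323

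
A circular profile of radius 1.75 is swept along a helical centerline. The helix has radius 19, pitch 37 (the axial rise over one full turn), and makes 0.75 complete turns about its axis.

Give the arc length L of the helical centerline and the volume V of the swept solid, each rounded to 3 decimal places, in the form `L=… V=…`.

2πR = 2π·19 = 119.380521
per-turn = √(119.380521² + 37²) = √(14251.7088 + 1369) = √15620.7088 = 124.982834
L = 0.75 × 124.982834 = 93.737125
V = π·1.75² × L = 9.621128 × 93.737125 = 901.856835

L=93.737 V=901.857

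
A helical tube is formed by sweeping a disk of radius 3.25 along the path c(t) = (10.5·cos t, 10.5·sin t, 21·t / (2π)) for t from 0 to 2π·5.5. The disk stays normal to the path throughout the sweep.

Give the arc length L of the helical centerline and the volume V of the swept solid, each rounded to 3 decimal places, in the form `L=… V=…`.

L=380.793 V=12635.879

2πR = 2π·10.5 = 65.973446
per-turn = √(65.973446² + 21²) = √(4352.4955 + 441) = √4793.4955 = 69.235074
L = 5.5 × 69.235074 = 380.792910
V = π·3.25² × L = 33.183072 × 380.792910 = 12635.878695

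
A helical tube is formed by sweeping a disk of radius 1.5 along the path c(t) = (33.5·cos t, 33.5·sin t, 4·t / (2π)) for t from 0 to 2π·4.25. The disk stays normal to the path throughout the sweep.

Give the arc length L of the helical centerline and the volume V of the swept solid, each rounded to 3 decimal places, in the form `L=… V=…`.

2πR = 2π·33.5 = 210.486708
per-turn = √(210.486708² + 4²) = √(44304.6542 + 16) = √44320.6542 = 210.524712
L = 4.25 × 210.524712 = 894.730024
V = π·1.5² × L = 7.068583 × 894.730024 = 6324.473858

L=894.730 V=6324.474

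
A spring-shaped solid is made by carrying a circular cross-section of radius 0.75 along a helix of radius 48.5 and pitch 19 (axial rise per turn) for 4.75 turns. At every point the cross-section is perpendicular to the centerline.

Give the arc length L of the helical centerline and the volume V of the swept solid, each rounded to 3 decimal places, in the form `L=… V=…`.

L=1450.300 V=2562.891

2πR = 2π·48.5 = 304.734487
per-turn = √(304.734487² + 19²) = √(92863.1078 + 361) = √93224.1078 = 305.326232
L = 4.75 × 305.326232 = 1450.299601
V = π·0.75² × L = 1.767146 × 1450.299601 = 2562.890947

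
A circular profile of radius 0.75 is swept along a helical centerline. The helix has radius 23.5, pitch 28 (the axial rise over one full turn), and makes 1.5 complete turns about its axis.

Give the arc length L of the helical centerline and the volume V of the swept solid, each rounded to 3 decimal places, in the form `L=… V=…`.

L=225.429 V=398.367

2πR = 2π·23.5 = 147.654855
per-turn = √(147.654855² + 28²) = √(21801.9561 + 784) = √22585.9561 = 150.286247
L = 1.5 × 150.286247 = 225.429371
V = π·0.75² × L = 1.767146 × 225.429371 = 398.366581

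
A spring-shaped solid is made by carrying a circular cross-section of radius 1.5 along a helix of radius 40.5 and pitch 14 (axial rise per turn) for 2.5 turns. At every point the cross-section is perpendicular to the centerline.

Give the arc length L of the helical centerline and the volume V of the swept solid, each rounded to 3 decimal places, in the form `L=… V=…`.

L=637.135 V=4503.639

2πR = 2π·40.5 = 254.469005
per-turn = √(254.469005² + 14²) = √(64754.4745 + 196) = √64950.4745 = 254.853830
L = 2.5 × 254.853830 = 637.134574
V = π·1.5² × L = 7.068583 × 637.134574 = 4503.638919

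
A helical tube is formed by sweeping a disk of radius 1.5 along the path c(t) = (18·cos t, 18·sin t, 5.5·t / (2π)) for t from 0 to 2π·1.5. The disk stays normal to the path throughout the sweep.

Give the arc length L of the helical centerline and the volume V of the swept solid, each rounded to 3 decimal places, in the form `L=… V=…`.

2πR = 2π·18 = 113.097336
per-turn = √(113.097336² + 5.5²) = √(12791.0073 + 30.25) = √12821.2573 = 113.230991
L = 1.5 × 113.230991 = 169.846486
V = π·1.5² × L = 7.068583 × 169.846486 = 1200.574066

L=169.846 V=1200.574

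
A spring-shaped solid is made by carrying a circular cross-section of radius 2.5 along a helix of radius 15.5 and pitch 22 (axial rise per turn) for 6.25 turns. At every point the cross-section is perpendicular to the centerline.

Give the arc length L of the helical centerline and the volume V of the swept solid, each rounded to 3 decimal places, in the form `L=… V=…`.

L=624.021 V=12252.620

2πR = 2π·15.5 = 97.389372
per-turn = √(97.389372² + 22²) = √(9484.6898 + 484) = √9968.6898 = 99.843326
L = 6.25 × 99.843326 = 624.020790
V = π·2.5² × L = 19.634954 × 624.020790 = 12252.619561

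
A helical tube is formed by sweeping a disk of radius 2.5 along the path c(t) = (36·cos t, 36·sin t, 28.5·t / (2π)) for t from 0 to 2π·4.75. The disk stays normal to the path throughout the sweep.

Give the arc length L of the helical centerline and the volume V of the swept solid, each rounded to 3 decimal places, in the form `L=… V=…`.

2πR = 2π·36 = 226.194671
per-turn = √(226.194671² + 28.5²) = √(51164.0292 + 812.25) = √51976.2792 = 227.983068
L = 4.75 × 227.983068 = 1082.919572
V = π·2.5² × L = 19.634954 × 1082.919572 = 21263.076077

L=1082.920 V=21263.076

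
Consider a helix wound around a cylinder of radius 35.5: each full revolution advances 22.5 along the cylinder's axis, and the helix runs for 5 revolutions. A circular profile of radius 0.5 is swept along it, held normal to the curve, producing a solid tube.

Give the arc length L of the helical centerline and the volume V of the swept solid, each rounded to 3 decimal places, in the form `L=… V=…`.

L=1120.925 V=880.373

2πR = 2π·35.5 = 223.053078
per-turn = √(223.053078² + 22.5²) = √(49752.6758 + 506.25) = √50258.9258 = 224.185026
L = 5 × 224.185026 = 1120.925129
V = π·0.5² × L = 0.785398 × 1120.925129 = 880.372538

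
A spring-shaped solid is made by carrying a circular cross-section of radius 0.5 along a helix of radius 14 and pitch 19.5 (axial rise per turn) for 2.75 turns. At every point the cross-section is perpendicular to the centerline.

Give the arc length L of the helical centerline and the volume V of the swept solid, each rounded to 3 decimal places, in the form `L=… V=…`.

L=247.775 V=194.602

2πR = 2π·14 = 87.964594
per-turn = √(87.964594² + 19.5²) = √(7737.7699 + 380.25) = √8118.0199 = 90.100055
L = 2.75 × 90.100055 = 247.775150
V = π·0.5² × L = 0.785398 × 247.775150 = 194.602148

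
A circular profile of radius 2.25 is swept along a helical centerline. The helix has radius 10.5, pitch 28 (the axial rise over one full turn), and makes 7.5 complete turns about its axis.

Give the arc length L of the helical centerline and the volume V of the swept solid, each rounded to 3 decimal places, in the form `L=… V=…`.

2πR = 2π·10.5 = 65.973446
per-turn = √(65.973446² + 28²) = √(4352.4955 + 784) = √5136.4955 = 71.669349
L = 7.5 × 71.669349 = 537.520115
V = π·2.25² × L = 15.904313 × 537.520115 = 8548.888052

L=537.520 V=8548.888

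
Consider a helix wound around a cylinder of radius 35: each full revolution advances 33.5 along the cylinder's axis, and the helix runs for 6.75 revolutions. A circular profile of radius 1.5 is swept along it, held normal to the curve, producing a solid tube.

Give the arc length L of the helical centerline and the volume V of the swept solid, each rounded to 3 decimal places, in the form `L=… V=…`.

L=1501.527 V=10613.669

2πR = 2π·35 = 219.911486
per-turn = √(219.911486² + 33.5²) = √(48361.0616 + 1122.25) = √49483.3116 = 222.448447
L = 6.75 × 222.448447 = 1501.527017
V = π·1.5² × L = 7.068583 × 1501.527017 = 10613.669054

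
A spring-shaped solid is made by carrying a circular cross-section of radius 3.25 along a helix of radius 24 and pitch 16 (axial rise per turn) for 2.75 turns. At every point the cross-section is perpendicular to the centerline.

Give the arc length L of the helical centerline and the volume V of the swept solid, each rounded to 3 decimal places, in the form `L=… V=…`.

2πR = 2π·24 = 150.796447
per-turn = √(150.796447² + 16²) = √(22739.5685 + 256) = √22995.5685 = 151.642898
L = 2.75 × 151.642898 = 417.017970
V = π·3.25² × L = 33.183072 × 417.017970 = 13837.937483

L=417.018 V=13837.937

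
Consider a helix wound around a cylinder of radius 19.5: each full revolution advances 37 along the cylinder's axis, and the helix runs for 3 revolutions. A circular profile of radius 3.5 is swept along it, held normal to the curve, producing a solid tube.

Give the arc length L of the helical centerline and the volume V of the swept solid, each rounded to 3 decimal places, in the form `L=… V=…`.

2πR = 2π·19.5 = 122.522113
per-turn = √(122.522113² + 37²) = √(15011.6683 + 1369) = √16380.6683 = 127.986985
L = 3 × 127.986985 = 383.960955
V = π·3.5² × L = 38.484510 × 383.960955 = 14776.549199

L=383.961 V=14776.549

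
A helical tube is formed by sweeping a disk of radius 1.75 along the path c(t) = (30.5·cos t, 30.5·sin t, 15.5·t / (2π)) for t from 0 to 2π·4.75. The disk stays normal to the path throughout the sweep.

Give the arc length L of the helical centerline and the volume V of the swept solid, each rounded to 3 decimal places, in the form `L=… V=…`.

2πR = 2π·30.5 = 191.637152
per-turn = √(191.637152² + 15.5²) = √(36724.7980 + 240.25) = √36965.0480 = 192.262966
L = 4.75 × 192.262966 = 913.249087
V = π·1.75² × L = 9.621128 × 913.249087 = 8786.485907

L=913.249 V=8786.486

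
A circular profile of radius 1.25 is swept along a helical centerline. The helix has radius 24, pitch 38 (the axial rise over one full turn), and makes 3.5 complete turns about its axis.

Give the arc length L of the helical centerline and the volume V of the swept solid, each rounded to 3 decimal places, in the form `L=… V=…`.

L=544.287 V=2671.764

2πR = 2π·24 = 150.796447
per-turn = √(150.796447² + 38²) = √(22739.5685 + 1444) = √24183.5685 = 155.510670
L = 3.5 × 155.510670 = 544.287346
V = π·1.25² × L = 4.908739 × 544.287346 = 2671.764260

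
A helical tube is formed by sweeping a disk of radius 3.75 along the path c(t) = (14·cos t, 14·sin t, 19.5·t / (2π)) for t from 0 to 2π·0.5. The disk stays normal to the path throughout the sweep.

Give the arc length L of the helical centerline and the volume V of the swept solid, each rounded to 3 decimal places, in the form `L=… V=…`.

L=45.050 V=1990.249

2πR = 2π·14 = 87.964594
per-turn = √(87.964594² + 19.5²) = √(7737.7699 + 380.25) = √8118.0199 = 90.100055
L = 0.5 × 90.100055 = 45.050027
V = π·3.75² × L = 44.178647 × 45.050027 = 1990.249241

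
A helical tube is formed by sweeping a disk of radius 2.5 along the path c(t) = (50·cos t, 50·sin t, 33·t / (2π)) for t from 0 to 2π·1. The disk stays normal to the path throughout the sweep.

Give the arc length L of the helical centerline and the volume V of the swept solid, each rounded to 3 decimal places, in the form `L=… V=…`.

2πR = 2π·50 = 314.159265
per-turn = √(314.159265² + 33²) = √(98696.0440 + 1089) = √99785.0440 = 315.887708
L = 1 × 315.887708 = 315.887708
V = π·2.5² × L = 19.634954 × 315.887708 = 6202.440641

L=315.888 V=6202.441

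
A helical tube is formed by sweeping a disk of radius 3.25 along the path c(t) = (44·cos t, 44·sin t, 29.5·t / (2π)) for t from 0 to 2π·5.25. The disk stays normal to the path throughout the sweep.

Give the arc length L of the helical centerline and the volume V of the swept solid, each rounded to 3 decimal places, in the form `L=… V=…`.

2πR = 2π·44 = 276.460154
per-turn = √(276.460154² + 29.5²) = √(76430.2165 + 870.25) = √77300.4665 = 278.029614
L = 5.25 × 278.029614 = 1459.655476
V = π·3.25² × L = 33.183072 × 1459.655476 = 48435.853331

L=1459.655 V=48435.853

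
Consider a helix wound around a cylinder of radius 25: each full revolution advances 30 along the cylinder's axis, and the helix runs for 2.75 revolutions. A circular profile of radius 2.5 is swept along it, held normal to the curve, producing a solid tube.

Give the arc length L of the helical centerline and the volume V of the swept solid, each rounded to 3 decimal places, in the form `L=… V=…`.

2πR = 2π·25 = 157.079633
per-turn = √(157.079633² + 30²) = √(24674.0110 + 900) = √25574.0110 = 159.918764
L = 2.75 × 159.918764 = 439.776600
V = π·2.5² × L = 19.634954 × 439.776600 = 8634.993355

L=439.777 V=8634.993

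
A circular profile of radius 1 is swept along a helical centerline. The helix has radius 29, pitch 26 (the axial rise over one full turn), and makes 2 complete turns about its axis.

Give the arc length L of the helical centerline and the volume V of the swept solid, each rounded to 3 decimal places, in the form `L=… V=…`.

2πR = 2π·29 = 182.212374
per-turn = √(182.212374² + 26²) = √(33201.3492 + 676) = √33877.3492 = 184.058005
L = 2 × 184.058005 = 368.116010
V = π·1² × L = 3.141593 × 368.116010 = 1156.470553

L=368.116 V=1156.471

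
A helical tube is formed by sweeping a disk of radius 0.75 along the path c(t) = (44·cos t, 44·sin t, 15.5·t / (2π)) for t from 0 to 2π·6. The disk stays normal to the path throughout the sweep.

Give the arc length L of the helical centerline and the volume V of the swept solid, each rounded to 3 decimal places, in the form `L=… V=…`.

L=1661.366 V=2935.876

2πR = 2π·44 = 276.460154
per-turn = √(276.460154² + 15.5²) = √(76430.2165 + 240.25) = √76670.4665 = 276.894324
L = 6 × 276.894324 = 1661.365942
V = π·0.75² × L = 1.767146 × 1661.365942 = 2935.875959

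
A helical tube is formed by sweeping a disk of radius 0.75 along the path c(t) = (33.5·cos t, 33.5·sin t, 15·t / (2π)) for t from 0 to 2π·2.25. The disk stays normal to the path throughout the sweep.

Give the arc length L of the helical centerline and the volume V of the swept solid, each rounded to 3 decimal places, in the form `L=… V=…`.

L=474.796 V=839.034

2πR = 2π·33.5 = 210.486708
per-turn = √(210.486708² + 15²) = √(44304.6542 + 225) = √44529.6542 = 211.020506
L = 2.25 × 211.020506 = 474.796140
V = π·0.75² × L = 1.767146 × 474.796140 = 839.034036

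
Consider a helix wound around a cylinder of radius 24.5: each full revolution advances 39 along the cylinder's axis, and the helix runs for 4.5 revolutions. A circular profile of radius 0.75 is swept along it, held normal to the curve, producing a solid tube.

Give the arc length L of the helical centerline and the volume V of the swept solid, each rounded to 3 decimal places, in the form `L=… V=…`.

2πR = 2π·24.5 = 153.938040
per-turn = √(153.938040² + 39²) = √(23696.9202 + 1521) = √25217.9202 = 158.801512
L = 4.5 × 158.801512 = 714.606803
V = π·0.75² × L = 1.767146 × 714.606803 = 1262.814460

L=714.607 V=1262.814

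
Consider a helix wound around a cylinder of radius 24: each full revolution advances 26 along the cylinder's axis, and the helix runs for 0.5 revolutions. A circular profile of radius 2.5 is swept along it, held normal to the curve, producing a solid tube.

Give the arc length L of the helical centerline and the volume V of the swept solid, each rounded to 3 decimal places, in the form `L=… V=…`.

L=76.511 V=1502.285

2πR = 2π·24 = 150.796447
per-turn = √(150.796447² + 26²) = √(22739.5685 + 676) = √23415.5685 = 153.021464
L = 0.5 × 153.021464 = 76.510732
V = π·2.5² × L = 19.634954 × 76.510732 = 1502.284713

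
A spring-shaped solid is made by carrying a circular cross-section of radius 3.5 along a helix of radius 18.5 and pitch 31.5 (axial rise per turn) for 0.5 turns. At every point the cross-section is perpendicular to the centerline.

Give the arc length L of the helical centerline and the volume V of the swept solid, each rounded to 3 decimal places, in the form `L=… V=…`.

2πR = 2π·18.5 = 116.238928
per-turn = √(116.238928² + 31.5²) = √(13511.4884 + 992.25) = √14503.7384 = 120.431468
L = 0.5 × 120.431468 = 60.215734
V = π·3.5² × L = 38.484510 × 60.215734 = 2317.373013

L=60.216 V=2317.373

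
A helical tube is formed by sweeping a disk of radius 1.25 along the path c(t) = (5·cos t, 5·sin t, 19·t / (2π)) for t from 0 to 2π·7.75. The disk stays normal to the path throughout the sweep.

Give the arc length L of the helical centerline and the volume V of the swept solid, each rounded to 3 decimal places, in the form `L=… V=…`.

2πR = 2π·5 = 31.415927
per-turn = √(31.415927² + 19²) = √(986.9604 + 361) = √1347.9604 = 36.714581
L = 7.75 × 36.714581 = 284.538001
V = π·1.25² × L = 4.908739 × 284.538001 = 1396.722646

L=284.538 V=1396.723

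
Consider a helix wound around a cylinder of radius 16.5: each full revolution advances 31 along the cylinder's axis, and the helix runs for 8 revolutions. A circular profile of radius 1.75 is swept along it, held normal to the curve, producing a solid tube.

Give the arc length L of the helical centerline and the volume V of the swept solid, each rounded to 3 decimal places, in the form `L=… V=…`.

L=865.665 V=8328.674

2πR = 2π·16.5 = 103.672558
per-turn = √(103.672558² + 31²) = √(10747.9992 + 961) = √11708.9992 = 108.208129
L = 8 × 108.208129 = 865.665032
V = π·1.75² × L = 9.621128 × 865.665032 = 8328.673651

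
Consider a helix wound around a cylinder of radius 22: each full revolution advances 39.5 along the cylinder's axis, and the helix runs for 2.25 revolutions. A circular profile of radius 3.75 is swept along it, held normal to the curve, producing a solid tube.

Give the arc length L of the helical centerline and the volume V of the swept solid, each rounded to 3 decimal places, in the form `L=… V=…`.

2πR = 2π·22 = 138.230077
per-turn = √(138.230077² + 39.5²) = √(19107.5541 + 1560.25) = √20667.8041 = 143.763014
L = 2.25 × 143.763014 = 323.466781
V = π·3.75² × L = 44.178647 × 323.466781 = 14290.324631

L=323.467 V=14290.325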